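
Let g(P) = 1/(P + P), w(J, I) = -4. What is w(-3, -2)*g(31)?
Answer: -2/31 ≈ -0.064516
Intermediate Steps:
g(P) = 1/(2*P)
w(-3, -2)*g(31) = -2/31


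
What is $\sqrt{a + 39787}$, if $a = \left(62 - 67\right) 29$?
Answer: $\sqrt{39642} \approx 199.1$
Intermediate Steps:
$a = -145$ ($a = \left(-5\right) 29 = -145$)
$\sqrt{a + 39787} = \sqrt{-145 + 39787} = \sqrt{39642}$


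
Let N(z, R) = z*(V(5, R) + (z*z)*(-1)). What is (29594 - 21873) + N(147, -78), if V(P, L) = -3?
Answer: -3169243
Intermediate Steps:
N(z, R) = z*(-3 - z²) (N(z, R) = z*(-3 + (z*z)*(-1)) = z*(-3 + z²*(-1)) = z*(-3 - z²))
(29594 - 21873) + N(147, -78) = (29594 - 21873) - 1*147*(3 + 147²) = 7721 - 1*147*(3 + 21609) = 7721 - 1*147*21612 = 7721 - 3176964 = -3169243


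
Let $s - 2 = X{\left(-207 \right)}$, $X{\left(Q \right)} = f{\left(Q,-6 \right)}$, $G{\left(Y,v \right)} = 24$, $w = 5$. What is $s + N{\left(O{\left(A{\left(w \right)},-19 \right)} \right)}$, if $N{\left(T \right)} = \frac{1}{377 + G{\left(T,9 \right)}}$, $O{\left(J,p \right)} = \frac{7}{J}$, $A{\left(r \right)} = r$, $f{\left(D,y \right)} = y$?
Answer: $- \frac{1603}{401} \approx -3.9975$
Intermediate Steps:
$X{\left(Q \right)} = -6$
$s = -4$ ($s = 2 - 6 = -4$)
$N{\left(T \right)} = \frac{1}{401}$ ($N{\left(T \right)} = \frac{1}{377 + 24} = \frac{1}{401}$)
$s + N{\left(O{\left(A{\left(w \right)},-19 \right)} \right)} = -4 + \frac{1}{401} = - \frac{1603}{401}$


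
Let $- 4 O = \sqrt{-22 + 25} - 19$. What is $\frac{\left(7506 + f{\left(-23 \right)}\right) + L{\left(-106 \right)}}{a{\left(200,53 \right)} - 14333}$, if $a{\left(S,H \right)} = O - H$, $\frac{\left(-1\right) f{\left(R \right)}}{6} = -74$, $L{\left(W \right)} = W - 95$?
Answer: $- \frac{297174150}{551520937} + \frac{5166 \sqrt{3}}{551520937} \approx -0.53881$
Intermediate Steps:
$L{\left(W \right)} = -95 + W$
$O = \frac{19}{4} - \frac{\sqrt{3}}{4}$ ($O = - \frac{\sqrt{-22 + 25} - 19}{4} = - \frac{\sqrt{3} - 19}{4} = - \frac{-19 + \sqrt{3}}{4} = \frac{19}{4} - \frac{\sqrt{3}}{4} \approx 4.317$)
$f{\left(R \right)} = 444$ ($f{\left(R \right)} = \left(-6\right) \left(-74\right) = 444$)
$a{\left(S,H \right)} = \frac{19}{4} - H - \frac{\sqrt{3}}{4}$ ($a{\left(S,H \right)} = \left(\frac{19}{4} - \frac{\sqrt{3}}{4}\right) - H = \frac{19}{4} - H - \frac{\sqrt{3}}{4}$)
$\frac{\left(7506 + f{\left(-23 \right)}\right) + L{\left(-106 \right)}}{a{\left(200,53 \right)} - 14333} = \frac{\left(7506 + 444\right) - 201}{\left(\frac{19}{4} - 53 - \frac{\sqrt{3}}{4}\right) - 14333} = \frac{7950 - 201}{\left(\frac{19}{4} - 53 - \frac{\sqrt{3}}{4}\right) - 14333} = \frac{7749}{\left(- \frac{193}{4} - \frac{\sqrt{3}}{4}\right) - 14333} = \frac{7749}{- \frac{57525}{4} - \frac{\sqrt{3}}{4}}$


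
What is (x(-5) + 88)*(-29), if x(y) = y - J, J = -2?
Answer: -2465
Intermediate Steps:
x(y) = 2 + y (x(y) = y - 1*(-2) = y + 2 = 2 + y)
(x(-5) + 88)*(-29) = ((2 - 5) + 88)*(-29) = (-3 + 88)*(-29) = 85*(-29) = -2465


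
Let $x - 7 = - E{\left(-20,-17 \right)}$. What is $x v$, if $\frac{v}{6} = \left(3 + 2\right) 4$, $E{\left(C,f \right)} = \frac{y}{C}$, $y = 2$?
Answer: $852$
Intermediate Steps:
$E{\left(C,f \right)} = \frac{2}{C}$
$v = 120$ ($v = 6 \left(3 + 2\right) 4 = 6 \cdot 5 \cdot 4 = 6 \cdot 20 = 120$)
$x = \frac{71}{10}$ ($x = 7 - \frac{2}{-20} = 7 - 2 \left(- \frac{1}{20}\right) = 7 - - \frac{1}{10} = 7 + \frac{1}{10} = \frac{71}{10} \approx 7.1$)
$x v = \frac{71}{10} \cdot 120 = 852$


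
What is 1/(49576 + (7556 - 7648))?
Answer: 1/49484 ≈ 2.0209e-5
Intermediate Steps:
1/(49576 + (7556 - 7648)) = 1/(49576 - 92) = 1/49484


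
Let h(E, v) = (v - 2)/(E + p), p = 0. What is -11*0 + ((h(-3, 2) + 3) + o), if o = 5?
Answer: 8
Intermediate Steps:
h(E, v) = (-2 + v)/E (h(E, v) = (v - 2)/(E + 0) = (-2 + v)/E)
-11*0 + ((h(-3, 2) + 3) + o) = -11*0 + (((-2 + 2)/(-3) + 3) + 5) = 0 + ((-⅓*0 + 3) + 5) = 0 + ((0 + 3) + 5) = 0 + (3 + 5) = 0 + 8 = 8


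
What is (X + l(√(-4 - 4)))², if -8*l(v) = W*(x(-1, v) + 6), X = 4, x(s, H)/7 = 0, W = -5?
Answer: 961/16 ≈ 60.063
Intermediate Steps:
x(s, H) = 0 (x(s, H) = 7*0 = 0)
l(v) = 15/4 (l(v) = -(-5)*(0 + 6)/8 = -(-5)*6/8 = -⅛*(-30) = 15/4)
(X + l(√(-4 - 4)))² = (4 + 15/4)² = (31/4)² = 961/16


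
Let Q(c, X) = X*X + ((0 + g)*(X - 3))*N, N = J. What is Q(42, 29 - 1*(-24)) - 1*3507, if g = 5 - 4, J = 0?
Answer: -698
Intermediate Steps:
N = 0
g = 1
Q(c, X) = X² (Q(c, X) = X*X + ((0 + 1)*(X - 3))*0 = X² + (1*(-3 + X))*0 = X² + (-3 + X)*0 = X² + 0 = X²)
Q(42, 29 - 1*(-24)) - 1*3507 = (29 - 1*(-24))² - 1*3507 = (29 + 24)² - 3507 = 53² - 3507 = 2809 - 3507 = -698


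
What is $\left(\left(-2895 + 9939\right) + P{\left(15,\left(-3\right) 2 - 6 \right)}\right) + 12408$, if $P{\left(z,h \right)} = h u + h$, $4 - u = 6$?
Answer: $19464$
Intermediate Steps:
$u = -2$ ($u = 4 - 6 = -2$)
$P{\left(z,h \right)} = - h$ ($P{\left(z,h \right)} = h \left(-2\right) + h = - 2 h + h = - h$)
$\left(\left(-2895 + 9939\right) + P{\left(15,\left(-3\right) 2 - 6 \right)}\right) + 12408 = \left(\left(-2895 + 9939\right) - \left(\left(-3\right) 2 - 6\right)\right) + 12408 = \left(7044 - \left(-6 - 6\right)\right) + 12408 = \left(7044 - -12\right) + 12408 = \left(7044 + 12\right) + 12408 = 7056 + 12408 = 19464$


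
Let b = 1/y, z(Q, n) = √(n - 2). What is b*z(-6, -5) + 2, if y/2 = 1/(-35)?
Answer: 2 - 35*I*√7/2 ≈ 2.0 - 46.301*I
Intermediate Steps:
y = -2/35 (y = 2/(-35) = 2*(-1/35) = -2/35 ≈ -0.057143)
z(Q, n) = √(-2 + n)
b = -35/2 (b = 1/(-2/35) = -35/2 ≈ -17.500)
b*z(-6, -5) + 2 = -35*√(-2 - 5)/2 + 2 = -35*I*√7/2 + 2 = 2 - 35*I*√7/2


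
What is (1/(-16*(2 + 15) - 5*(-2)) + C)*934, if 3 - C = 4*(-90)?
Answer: 44414035/131 ≈ 3.3904e+5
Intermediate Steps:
C = 363 (C = 3 - 4*(-90) = 3 - 1*(-360) = 3 + 360 = 363)
(1/(-16*(2 + 15) - 5*(-2)) + C)*934 = (1/(-16*(2 + 15) - 5*(-2)) + 363)*934 = (1/(-16*17 + 10) + 363)*934 = (1/(-272 + 10) + 363)*934 = (1/(-262) + 363)*934 = (-1/262 + 363)*934 = (95105/262)*934 = 44414035/131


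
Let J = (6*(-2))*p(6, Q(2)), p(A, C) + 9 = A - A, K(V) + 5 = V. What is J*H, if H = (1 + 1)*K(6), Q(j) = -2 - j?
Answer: 216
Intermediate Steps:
K(V) = -5 + V
p(A, C) = -9 (p(A, C) = -9 + (A - A) = -9 + 0 = -9)
H = 2 (H = (1 + 1)*(-5 + 6) = 2*1 = 2)
J = 108 (J = (6*(-2))*(-9) = -12*(-9) = 108)
J*H = 108*2 = 216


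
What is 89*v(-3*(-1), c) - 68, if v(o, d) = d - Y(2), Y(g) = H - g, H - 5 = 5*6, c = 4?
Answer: -2649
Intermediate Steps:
H = 35 (H = 5 + 5*6 = 5 + 30 = 35)
Y(g) = 35 - g
v(o, d) = -33 + d (v(o, d) = d - (35 - 1*2) = d - (35 - 2) = d - 1*33 = d - 33 = -33 + d)
89*v(-3*(-1), c) - 68 = 89*(-33 + 4) - 68 = 89*(-29) - 68 = -2581 - 68 = -2649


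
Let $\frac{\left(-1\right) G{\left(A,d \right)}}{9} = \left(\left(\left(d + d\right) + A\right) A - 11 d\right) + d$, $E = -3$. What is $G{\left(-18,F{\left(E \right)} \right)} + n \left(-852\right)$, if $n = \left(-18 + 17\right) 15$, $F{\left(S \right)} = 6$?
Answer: $12348$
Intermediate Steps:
$G{\left(A,d \right)} = 90 d - 9 A \left(A + 2 d\right)$ ($G{\left(A,d \right)} = - 9 \left(\left(\left(\left(d + d\right) + A\right) A - 11 d\right) + d\right) = - 9 \left(\left(\left(2 d + A\right) A - 11 d\right) + d\right) = - 9 \left(\left(\left(A + 2 d\right) A - 11 d\right) + d\right) = - 9 \left(\left(A \left(A + 2 d\right) - 11 d\right) + d\right) = - 9 \left(\left(- 11 d + A \left(A + 2 d\right)\right) + d\right) = - 9 \left(- 10 d + A \left(A + 2 d\right)\right) = 90 d - 9 A \left(A + 2 d\right)$)
$n = -15$ ($n = \left(-1\right) 15 = -15$)
$G{\left(-18,F{\left(E \right)} \right)} + n \left(-852\right) = \left(- 9 \left(-18\right)^{2} + 90 \cdot 6 - \left(-324\right) 6\right) - -12780 = \left(\left(-9\right) 324 + 540 + 1944\right) + 12780 = \left(-2916 + 540 + 1944\right) + 12780 = -432 + 12780 = 12348$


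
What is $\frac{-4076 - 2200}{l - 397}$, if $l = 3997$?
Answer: $- \frac{523}{300} \approx -1.7433$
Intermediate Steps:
$\frac{-4076 - 2200}{l - 397} = \frac{-4076 - 2200}{3997 - 397} = - \frac{6276}{3600} = \left(-6276\right) \frac{1}{3600} = - \frac{523}{300}$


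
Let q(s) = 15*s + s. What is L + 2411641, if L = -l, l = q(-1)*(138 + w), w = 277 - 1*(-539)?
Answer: 2426905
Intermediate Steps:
q(s) = 16*s
w = 816 (w = 277 + 539 = 816)
l = -15264 (l = (16*(-1))*(138 + 816) = -16*954 = -15264)
L = 15264 (L = -1*(-15264) = 15264)
L + 2411641 = 15264 + 2411641 = 2426905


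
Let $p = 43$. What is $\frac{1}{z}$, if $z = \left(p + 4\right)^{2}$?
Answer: $\frac{1}{2209} \approx 0.00045269$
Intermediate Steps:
$z = 2209$ ($z = \left(43 + 4\right)^{2} = 47^{2} = 2209$)
$\frac{1}{z} = \frac{1}{2209}$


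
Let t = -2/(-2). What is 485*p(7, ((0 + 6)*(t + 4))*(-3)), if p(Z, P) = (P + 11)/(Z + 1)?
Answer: -38315/8 ≈ -4789.4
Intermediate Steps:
t = 1 (t = -2*(-1/2) = 1)
p(Z, P) = (11 + P)/(1 + Z)
485*p(7, ((0 + 6)*(t + 4))*(-3)) = 485*((11 + ((0 + 6)*(1 + 4))*(-3))/(1 + 7)) = 485*((11 + (6*5)*(-3))/8) = 485*((11 + 30*(-3))/8) = 485*((11 - 90)/8) = 485*((1/8)*(-79)) = 485*(-79/8) = -38315/8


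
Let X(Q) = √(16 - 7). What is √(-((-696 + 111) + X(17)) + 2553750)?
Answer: 2*√638583 ≈ 1598.2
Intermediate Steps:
X(Q) = 3 (X(Q) = √9 = 3)
√(-((-696 + 111) + X(17)) + 2553750) = √(-((-696 + 111) + 3) + 2553750) = √(-(-585 + 3) + 2553750) = √(-1*(-582) + 2553750) = √(582 + 2553750) = √2554332 = 2*√638583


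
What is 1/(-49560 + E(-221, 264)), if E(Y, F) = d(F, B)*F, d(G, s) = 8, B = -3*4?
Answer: -1/47448 ≈ -2.1076e-5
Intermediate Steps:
B = -12
E(Y, F) = 8*F
1/(-49560 + E(-221, 264)) = 1/(-49560 + 8*264) = 1/(-49560 + 2112) = 1/(-47448) = -1/47448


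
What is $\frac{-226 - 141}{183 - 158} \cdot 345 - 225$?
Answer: $- \frac{26448}{5} \approx -5289.6$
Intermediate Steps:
$\frac{-226 - 141}{183 - 158} \cdot 345 - 225 = - \frac{367}{25} \cdot 345 - 225 = \left(-367\right) \frac{1}{25} \cdot 345 - 225 = \left(- \frac{367}{25}\right) 345 - 225 = - \frac{25323}{5} - 225 = - \frac{26448}{5}$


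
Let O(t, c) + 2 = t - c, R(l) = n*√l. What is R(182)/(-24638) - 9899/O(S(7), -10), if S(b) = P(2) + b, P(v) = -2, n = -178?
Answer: -9899/13 + 89*√182/12319 ≈ -761.36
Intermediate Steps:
R(l) = -178*√l
S(b) = -2 + b
O(t, c) = -2 + t - c (O(t, c) = -2 + (t - c) = -2 + t - c)
R(182)/(-24638) - 9899/O(S(7), -10) = -178*√182/(-24638) - 9899/(-2 + (-2 + 7) - 1*(-10)) = -178*√182*(-1/24638) - 9899/(-2 + 5 + 10) = 89*√182/12319 - 9899/13 = -9899/13 + 89*√182/12319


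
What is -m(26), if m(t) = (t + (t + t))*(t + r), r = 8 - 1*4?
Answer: -2340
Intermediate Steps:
r = 4 (r = 8 - 4 = 4)
m(t) = 3*t*(4 + t) (m(t) = (t + (t + t))*(t + 4) = (t + 2*t)*(4 + t) = (3*t)*(4 + t) = 3*t*(4 + t))
-m(26) = -3*26*(4 + 26) = -3*26*30 = -1*2340 = -2340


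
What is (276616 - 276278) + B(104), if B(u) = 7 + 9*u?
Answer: 1281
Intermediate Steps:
(276616 - 276278) + B(104) = (276616 - 276278) + (7 + 9*104) = 338 + (7 + 936) = 338 + 943 = 1281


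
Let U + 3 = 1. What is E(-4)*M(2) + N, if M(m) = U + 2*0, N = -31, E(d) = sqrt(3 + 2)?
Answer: -31 - 2*sqrt(5) ≈ -35.472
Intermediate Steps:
U = -2 (U = -3 + 1 = -2)
E(d) = sqrt(5)
M(m) = -2 (M(m) = -2 + 2*0 = -2 + 0 = -2)
E(-4)*M(2) + N = sqrt(5)*(-2) - 31 = -2*sqrt(5) - 31 = -31 - 2*sqrt(5)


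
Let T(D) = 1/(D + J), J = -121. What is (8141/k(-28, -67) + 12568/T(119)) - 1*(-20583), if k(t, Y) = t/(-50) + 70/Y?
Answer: -2476173/116 ≈ -21346.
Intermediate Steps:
k(t, Y) = 70/Y - t/50 (k(t, Y) = t*(-1/50) + 70/Y = -t/50 + 70/Y = 70/Y - t/50)
T(D) = 1/(-121 + D) (T(D) = 1/(D - 121) = 1/(-121 + D))
(8141/k(-28, -67) + 12568/T(119)) - 1*(-20583) = (8141/(70/(-67) - 1/50*(-28)) + 12568/(1/(-121 + 119))) - 1*(-20583) = (8141/(70*(-1/67) + 14/25) + 12568/(1/(-2))) + 20583 = (8141/(-70/67 + 14/25) + 12568/(-1/2)) + 20583 = (8141/(-812/1675) + 12568*(-2)) + 20583 = (8141*(-1675/812) - 25136) + 20583 = (-1948025/116 - 25136) + 20583 = -4863801/116 + 20583 = -2476173/116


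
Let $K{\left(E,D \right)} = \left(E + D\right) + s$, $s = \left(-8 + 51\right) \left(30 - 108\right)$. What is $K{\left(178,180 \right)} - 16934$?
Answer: $-19930$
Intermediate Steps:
$s = -3354$ ($s = 43 \left(-78\right) = -3354$)
$K{\left(E,D \right)} = -3354 + D + E$ ($K{\left(E,D \right)} = \left(E + D\right) - 3354 = \left(D + E\right) - 3354 = -3354 + D + E$)
$K{\left(178,180 \right)} - 16934 = \left(-3354 + 180 + 178\right) - 16934 = -2996 - 16934 = -19930$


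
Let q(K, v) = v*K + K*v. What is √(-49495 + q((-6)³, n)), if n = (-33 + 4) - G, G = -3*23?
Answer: 5*I*√2671 ≈ 258.41*I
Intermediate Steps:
G = -69
n = 40 (n = (-33 + 4) - 1*(-69) = -29 + 69 = 40)
q(K, v) = 2*K*v (q(K, v) = K*v + K*v = 2*K*v)
√(-49495 + q((-6)³, n)) = √(-49495 + 2*(-6)³*40) = √(-49495 + 2*(-216)*40) = √(-49495 - 17280) = √(-66775) = 5*I*√2671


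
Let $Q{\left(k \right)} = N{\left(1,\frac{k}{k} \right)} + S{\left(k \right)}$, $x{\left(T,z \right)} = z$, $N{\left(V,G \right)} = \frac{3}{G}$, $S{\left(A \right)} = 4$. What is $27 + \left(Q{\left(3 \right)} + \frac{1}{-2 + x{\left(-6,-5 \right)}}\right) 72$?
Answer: $\frac{3645}{7} \approx 520.71$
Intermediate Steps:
$Q{\left(k \right)} = 7$ ($Q{\left(k \right)} = \frac{3}{k \frac{1}{k}} + 4 = \frac{3}{1} + 4 = 3 \cdot 1 + 4 = 3 + 4 = 7$)
$27 + \left(Q{\left(3 \right)} + \frac{1}{-2 + x{\left(-6,-5 \right)}}\right) 72 = 27 + \left(7 + \frac{1}{-2 - 5}\right) 72 = 27 + \left(7 + \frac{1}{-7}\right) 72 = 27 + \left(7 - \frac{1}{7}\right) 72 = 27 + \frac{48}{7} \cdot 72 = 27 + \frac{3456}{7} = \frac{3645}{7}$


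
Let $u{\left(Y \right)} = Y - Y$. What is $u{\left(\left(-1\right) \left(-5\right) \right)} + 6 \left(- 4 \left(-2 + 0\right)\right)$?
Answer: $48$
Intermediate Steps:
$u{\left(Y \right)} = 0$
$u{\left(\left(-1\right) \left(-5\right) \right)} + 6 \left(- 4 \left(-2 + 0\right)\right) = 0 + 6 \left(- 4 \left(-2 + 0\right)\right) = 0 + 6 \left(\left(-4\right) \left(-2\right)\right) = 0 + 6 \cdot 8 = 0 + 48 = 48$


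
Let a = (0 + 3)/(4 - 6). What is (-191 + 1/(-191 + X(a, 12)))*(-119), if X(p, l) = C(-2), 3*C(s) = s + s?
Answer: 13114990/577 ≈ 22730.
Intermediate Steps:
C(s) = 2*s/3 (C(s) = (s + s)/3 = (2*s)/3 = 2*s/3)
a = -3/2 (a = 3/(-2) = 3*(-½) = -3/2 ≈ -1.5000)
X(p, l) = -4/3 (X(p, l) = (⅔)*(-2) = -4/3)
(-191 + 1/(-191 + X(a, 12)))*(-119) = (-191 + 1/(-191 - 4/3))*(-119) = (-191 + 1/(-577/3))*(-119) = (-191 - 3/577)*(-119) = -110210/577*(-119) = 13114990/577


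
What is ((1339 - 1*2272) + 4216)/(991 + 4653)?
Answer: 3283/5644 ≈ 0.58168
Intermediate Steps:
((1339 - 1*2272) + 4216)/(991 + 4653) = ((1339 - 2272) + 4216)/5644 = (-933 + 4216)*(1/5644) = 3283*(1/5644) = 3283/5644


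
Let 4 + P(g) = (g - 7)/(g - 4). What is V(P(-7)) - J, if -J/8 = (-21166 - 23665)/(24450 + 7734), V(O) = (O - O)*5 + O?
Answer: -613831/44253 ≈ -13.871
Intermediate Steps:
P(g) = -4 + (-7 + g)/(-4 + g) (P(g) = -4 + (g - 7)/(g - 4) = -4 + (-7 + g)/(-4 + g))
V(O) = O (V(O) = 0*5 + O = 0 + O = O)
J = 44831/4023 (J = -8*(-21166 - 23665)/(24450 + 7734) = -(-358648)/32184 = -8*(-44831/32184) = 44831/4023 ≈ 11.144)
V(P(-7)) - J = 3*(3 - 1*(-7))/(-4 - 7) - 1*44831/4023 = 3*(3 + 7)/(-11) - 44831/4023 = 3*(-1/11)*10 - 44831/4023 = -30/11 - 44831/4023 = -613831/44253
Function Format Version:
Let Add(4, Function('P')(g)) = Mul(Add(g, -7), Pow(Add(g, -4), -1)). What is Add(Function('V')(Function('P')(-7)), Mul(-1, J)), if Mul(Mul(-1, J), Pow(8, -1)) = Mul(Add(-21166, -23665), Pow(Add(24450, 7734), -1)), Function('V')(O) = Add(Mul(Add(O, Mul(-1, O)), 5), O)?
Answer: Rational(-613831, 44253) ≈ -13.871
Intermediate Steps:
Function('P')(g) = Add(-4, Mul(Pow(Add(-4, g), -1), Add(-7, g))) (Function('P')(g) = Add(-4, Mul(Add(g, -7), Pow(Add(g, -4), -1))) = Add(-4, Mul(Add(-7, g), Pow(Add(-4, g), -1))) = Add(-4, Mul(Pow(Add(-4, g), -1), Add(-7, g))))
Function('V')(O) = O (Function('V')(O) = Add(Mul(0, 5), O) = Add(0, O) = O)
J = Rational(44831, 4023) (J = Mul(-8, Mul(Add(-21166, -23665), Pow(Add(24450, 7734), -1))) = Mul(-8, Mul(-44831, Pow(32184, -1))) = Mul(-8, Mul(-44831, Rational(1, 32184))) = Mul(-8, Rational(-44831, 32184)) = Rational(44831, 4023) ≈ 11.144)
Add(Function('V')(Function('P')(-7)), Mul(-1, J)) = Add(Mul(3, Pow(Add(-4, -7), -1), Add(3, Mul(-1, -7))), Mul(-1, Rational(44831, 4023))) = Add(Mul(3, Pow(-11, -1), Add(3, 7)), Rational(-44831, 4023)) = Add(Mul(3, Rational(-1, 11), 10), Rational(-44831, 4023)) = Add(Rational(-30, 11), Rational(-44831, 4023)) = Rational(-613831, 44253)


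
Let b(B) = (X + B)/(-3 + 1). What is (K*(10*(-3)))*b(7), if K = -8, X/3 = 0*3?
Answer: -840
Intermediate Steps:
X = 0 (X = 3*(0*3) = 3*0 = 0)
b(B) = -B/2 (b(B) = (0 + B)/(-3 + 1) = B/(-2) = B*(-½) = -B/2)
(K*(10*(-3)))*b(7) = (-80*(-3))*(-½*7) = -8*(-30)*(-7/2) = 240*(-7/2) = -840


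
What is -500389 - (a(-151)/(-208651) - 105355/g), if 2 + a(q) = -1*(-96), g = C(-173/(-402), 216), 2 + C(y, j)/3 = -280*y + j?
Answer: -1960746042186095/3921386894 ≈ -5.0001e+5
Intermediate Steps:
C(y, j) = -6 - 840*y + 3*j (C(y, j) = -6 + 3*(-280*y + j) = -6 + 3*(j - 280*y) = -6 + (-840*y + 3*j) = -6 - 840*y + 3*j)
g = 18794/67 (g = -6 - (-145320)/(-402) + 3*216 = -6 - (-145320)*(-1)/402 + 648 = -6 - 840*173/402 + 648 = -6 - 24220/67 + 648 = 18794/67 ≈ 280.51)
a(q) = 94 (a(q) = -2 - 1*(-96) = -2 + 96 = 94)
-500389 - (a(-151)/(-208651) - 105355/g) = -500389 - (94/(-208651) - 105355/18794/67) = -500389 - (94*(-1/208651) - 105355*67/18794) = -500389 - (-94/208651 - 7058785/18794) = -500389 - 1*(-1472824315671/3921386894) = -500389 + 1472824315671/3921386894 = -1960746042186095/3921386894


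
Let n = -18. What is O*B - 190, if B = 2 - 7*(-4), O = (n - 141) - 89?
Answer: -7630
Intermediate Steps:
O = -248 (O = (-18 - 141) - 89 = -159 - 89 = -248)
B = 30 (B = 2 + 28 = 30)
O*B - 190 = -248*30 - 190 = -7440 - 190 = -7630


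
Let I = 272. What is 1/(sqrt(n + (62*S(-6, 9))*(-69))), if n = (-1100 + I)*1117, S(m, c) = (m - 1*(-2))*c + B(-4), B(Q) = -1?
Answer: -I*sqrt(766590)/766590 ≈ -0.0011421*I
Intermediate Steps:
S(m, c) = -1 + c*(2 + m) (S(m, c) = (m - 1*(-2))*c - 1 = (m + 2)*c - 1 = (2 + m)*c - 1 = c*(2 + m) - 1 = -1 + c*(2 + m))
n = -924876 (n = (-1100 + 272)*1117 = -828*1117 = -924876)
1/(sqrt(n + (62*S(-6, 9))*(-69))) = 1/(sqrt(-924876 + (62*(-1 + 2*9 + 9*(-6)))*(-69))) = 1/(sqrt(-924876 + (62*(-1 + 18 - 54))*(-69))) = 1/(sqrt(-924876 + (62*(-37))*(-69))) = 1/(sqrt(-924876 - 2294*(-69))) = 1/(sqrt(-924876 + 158286)) = 1/(sqrt(-766590)) = 1/(I*sqrt(766590)) = -I*sqrt(766590)/766590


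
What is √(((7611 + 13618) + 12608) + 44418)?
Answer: 3*√8695 ≈ 279.74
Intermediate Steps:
√(((7611 + 13618) + 12608) + 44418) = √((21229 + 12608) + 44418) = √(33837 + 44418) = √78255 = 3*√8695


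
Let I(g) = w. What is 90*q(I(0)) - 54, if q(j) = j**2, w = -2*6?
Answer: 12906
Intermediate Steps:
w = -12
I(g) = -12
90*q(I(0)) - 54 = 90*(-12)**2 - 54 = 90*144 - 54 = 12960 - 54 = 12906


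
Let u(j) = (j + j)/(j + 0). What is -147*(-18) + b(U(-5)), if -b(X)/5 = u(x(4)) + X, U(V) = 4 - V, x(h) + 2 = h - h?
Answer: 2591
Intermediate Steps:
x(h) = -2 (x(h) = -2 + (h - h) = -2 + 0 = -2)
u(j) = 2 (u(j) = (2*j)/j = 2)
b(X) = -10 - 5*X (b(X) = -5*(2 + X) = -10 - 5*X)
-147*(-18) + b(U(-5)) = -147*(-18) + (-10 - 5*(4 - 1*(-5))) = 2646 + (-10 - 5*(4 + 5)) = 2646 + (-10 - 5*9) = 2646 + (-10 - 45) = 2646 - 55 = 2591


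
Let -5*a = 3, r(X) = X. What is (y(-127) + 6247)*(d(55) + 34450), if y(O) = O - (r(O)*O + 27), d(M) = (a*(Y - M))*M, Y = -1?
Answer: -364286728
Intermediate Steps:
a = -⅗ (a = -⅕*3 = -⅗ ≈ -0.60000)
d(M) = M*(⅗ + 3*M/5) (d(M) = (-3*(-1 - M)/5)*M = (⅗ + 3*M/5)*M = M*(⅗ + 3*M/5))
y(O) = -27 + O - O² (y(O) = O - (O*O + 27) = O - (O² + 27) = O - (27 + O²) = O + (-27 - O²) = -27 + O - O²)
(y(-127) + 6247)*(d(55) + 34450) = ((-27 - 127 - 1*(-127)²) + 6247)*((⅗)*55*(1 + 55) + 34450) = ((-27 - 127 - 1*16129) + 6247)*((⅗)*55*56 + 34450) = ((-27 - 127 - 16129) + 6247)*(1848 + 34450) = (-16283 + 6247)*36298 = -10036*36298 = -364286728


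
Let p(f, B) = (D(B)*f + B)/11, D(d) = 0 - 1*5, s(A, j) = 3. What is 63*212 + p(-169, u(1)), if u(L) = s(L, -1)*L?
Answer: 147764/11 ≈ 13433.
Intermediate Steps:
u(L) = 3*L
D(d) = -5 (D(d) = 0 - 5 = -5)
p(f, B) = -5*f/11 + B/11 (p(f, B) = (-5*f + B)/11 = (B - 5*f)*(1/11) = -5*f/11 + B/11)
63*212 + p(-169, u(1)) = 63*212 + (-5/11*(-169) + (3*1)/11) = 13356 + (845/11 + (1/11)*3) = 13356 + (845/11 + 3/11) = 13356 + 848/11 = 147764/11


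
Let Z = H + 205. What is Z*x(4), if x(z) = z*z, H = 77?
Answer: 4512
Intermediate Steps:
x(z) = z²
Z = 282 (Z = 77 + 205 = 282)
Z*x(4) = 282*4² = 282*16 = 4512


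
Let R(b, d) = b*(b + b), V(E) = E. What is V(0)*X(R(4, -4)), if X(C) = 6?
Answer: 0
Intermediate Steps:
R(b, d) = 2*b² (R(b, d) = b*(2*b) = 2*b²)
V(0)*X(R(4, -4)) = 0*6 = 0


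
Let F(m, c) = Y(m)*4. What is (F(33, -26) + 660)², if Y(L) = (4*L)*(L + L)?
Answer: 1260818064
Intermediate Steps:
Y(L) = 8*L² (Y(L) = (4*L)*(2*L) = 8*L²)
F(m, c) = 32*m² (F(m, c) = (8*m²)*4 = 32*m²)
(F(33, -26) + 660)² = (32*33² + 660)² = (32*1089 + 660)² = (34848 + 660)² = 35508² = 1260818064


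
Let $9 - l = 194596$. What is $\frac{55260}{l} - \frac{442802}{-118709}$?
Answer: $\frac{79603653434}{23099228183} \approx 3.4462$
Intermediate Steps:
$l = -194587$ ($l = 9 - 194596 = -194587$)
$\frac{55260}{l} - \frac{442802}{-118709} = \frac{55260}{-194587} - \frac{442802}{-118709} = 55260 \left(- \frac{1}{194587}\right) - - \frac{442802}{118709} = - \frac{55260}{194587} + \frac{442802}{118709} = \frac{79603653434}{23099228183}$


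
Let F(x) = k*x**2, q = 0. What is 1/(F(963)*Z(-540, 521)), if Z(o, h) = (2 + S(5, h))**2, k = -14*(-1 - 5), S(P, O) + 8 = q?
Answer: 1/2804363856 ≈ 3.5659e-10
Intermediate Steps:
S(P, O) = -8 (S(P, O) = -8 + 0 = -8)
k = 84 (k = -14*(-6) = 84)
Z(o, h) = 36 (Z(o, h) = (2 - 8)**2 = (-6)**2 = 36)
F(x) = 84*x**2
1/(F(963)*Z(-540, 521)) = 1/((84*963**2)*36) = (1/36)/(84*927369) = (1/36)/77898996 = (1/77898996)*(1/36) = 1/2804363856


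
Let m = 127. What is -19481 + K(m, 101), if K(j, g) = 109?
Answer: -19372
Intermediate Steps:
-19481 + K(m, 101) = -19481 + 109 = -19372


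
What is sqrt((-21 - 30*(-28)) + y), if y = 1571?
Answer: sqrt(2390) ≈ 48.888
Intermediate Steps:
sqrt((-21 - 30*(-28)) + y) = sqrt((-21 - 30*(-28)) + 1571) = sqrt((-21 + 840) + 1571) = sqrt(819 + 1571) = sqrt(2390)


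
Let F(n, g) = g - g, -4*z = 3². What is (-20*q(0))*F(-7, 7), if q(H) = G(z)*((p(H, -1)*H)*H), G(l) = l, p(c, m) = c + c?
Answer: 0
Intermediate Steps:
p(c, m) = 2*c
z = -9/4 (z = -¼*3² = -¼*9 = -9/4 ≈ -2.2500)
F(n, g) = 0
q(H) = -9*H³/2 (q(H) = -9*(2*H)*H*H/4 = -9*2*H²*H/4 = -9*H³/2)
(-20*q(0))*F(-7, 7) = -(-90)*0³*0 = -(-90)*0*0 = -20*0*0 = 0*0 = 0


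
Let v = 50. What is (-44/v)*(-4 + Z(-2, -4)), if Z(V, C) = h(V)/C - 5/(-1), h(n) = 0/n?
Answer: -22/25 ≈ -0.88000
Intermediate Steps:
h(n) = 0
Z(V, C) = 5 (Z(V, C) = 0/C - 5/(-1) = 0 - 5*(-1) = 0 + 5 = 5)
(-44/v)*(-4 + Z(-2, -4)) = (-44/50)*(-4 + 5) = -44*1/50*1 = -22/25*1 = -22/25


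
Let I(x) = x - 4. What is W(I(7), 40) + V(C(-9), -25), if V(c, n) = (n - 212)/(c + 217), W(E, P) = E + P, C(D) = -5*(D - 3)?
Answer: 11674/277 ≈ 42.144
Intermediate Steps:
I(x) = -4 + x
C(D) = 15 - 5*D (C(D) = -5*(-3 + D) = 15 - 5*D)
V(c, n) = (-212 + n)/(217 + c)
W(I(7), 40) + V(C(-9), -25) = ((-4 + 7) + 40) + (-212 - 25)/(217 + (15 - 5*(-9))) = (3 + 40) - 237/(217 + (15 + 45)) = 43 - 237/(217 + 60) = 43 - 237/277 = 11674/277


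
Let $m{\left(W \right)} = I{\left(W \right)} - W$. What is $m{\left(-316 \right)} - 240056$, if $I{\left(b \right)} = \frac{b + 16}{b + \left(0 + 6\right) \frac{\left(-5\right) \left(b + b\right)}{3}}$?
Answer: $- \frac{359849815}{1501} \approx -2.3974 \cdot 10^{5}$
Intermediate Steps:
$I{\left(b \right)} = - \frac{16 + b}{19 b}$ ($I{\left(b \right)} = \frac{16 + b}{b + 6 - 5 \cdot 2 b \frac{1}{3}} = \frac{16 + b}{b + 6 - 10 b \frac{1}{3}} = \frac{16 + b}{b + 6 \left(- \frac{10 b}{3}\right)} = \frac{16 + b}{b - 20 b} = \frac{16 + b}{\left(-19\right) b} = \left(16 + b\right) \left(- \frac{1}{19 b}\right) = - \frac{16 + b}{19 b}$)
$m{\left(W \right)} = - W + \frac{-16 - W}{19 W}$ ($m{\left(W \right)} = \frac{-16 - W}{19 W} - W = - W + \frac{-16 - W}{19 W}$)
$m{\left(-316 \right)} - 240056 = \left(- \frac{1}{19} - -316 - \frac{16}{19 \left(-316\right)}\right) - 240056 = \left(- \frac{1}{19} + 316 - - \frac{4}{1501}\right) - 240056 = \left(- \frac{1}{19} + 316 + \frac{4}{1501}\right) - 240056 = \frac{474241}{1501} - 240056 = - \frac{359849815}{1501}$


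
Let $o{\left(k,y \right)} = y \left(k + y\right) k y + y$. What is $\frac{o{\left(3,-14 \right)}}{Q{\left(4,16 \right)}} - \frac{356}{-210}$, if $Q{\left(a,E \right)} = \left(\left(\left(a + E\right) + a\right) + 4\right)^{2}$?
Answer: $- \frac{5521}{840} \approx -6.5726$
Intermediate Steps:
$o{\left(k,y \right)} = y + k y^{2} \left(k + y\right)$ ($o{\left(k,y \right)} = k y \left(k + y\right) y + y = k y^{2} \left(k + y\right) + y = y + k y^{2} \left(k + y\right)$)
$Q{\left(a,E \right)} = \left(4 + E + 2 a\right)^{2}$ ($Q{\left(a,E \right)} = \left(\left(\left(E + a\right) + a\right) + 4\right)^{2} = \left(\left(E + 2 a\right) + 4\right)^{2} = \left(4 + E + 2 a\right)^{2}$)
$\frac{o{\left(3,-14 \right)}}{Q{\left(4,16 \right)}} - \frac{356}{-210} = \frac{\left(-14\right) \left(1 + 3 \left(-14\right)^{2} - 14 \cdot 3^{2}\right)}{\left(4 + 16 + 2 \cdot 4\right)^{2}} - \frac{356}{-210} = \frac{\left(-14\right) \left(1 + 3 \cdot 196 - 126\right)}{\left(4 + 16 + 8\right)^{2}} - - \frac{178}{105} = \frac{\left(-14\right) \left(1 + 588 - 126\right)}{28^{2}} + \frac{178}{105} = \frac{\left(-14\right) 463}{784} + \frac{178}{105} = \left(-6482\right) \frac{1}{784} + \frac{178}{105} = - \frac{463}{56} + \frac{178}{105} = - \frac{5521}{840}$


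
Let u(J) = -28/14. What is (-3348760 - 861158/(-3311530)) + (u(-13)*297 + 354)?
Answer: -5545156554421/1655765 ≈ -3.3490e+6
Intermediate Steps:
u(J) = -2 (u(J) = -28*1/14 = -2)
(-3348760 - 861158/(-3311530)) + (u(-13)*297 + 354) = (-3348760 - 861158/(-3311530)) + (-2*297 + 354) = (-3348760 - 861158*(-1/3311530)) + (-594 + 354) = (-3348760 + 430579/1655765) - 240 = -5544759170821/1655765 - 240 = -5545156554421/1655765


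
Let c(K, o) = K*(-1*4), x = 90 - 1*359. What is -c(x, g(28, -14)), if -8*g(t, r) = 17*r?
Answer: -1076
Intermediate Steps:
g(t, r) = -17*r/8
x = -269 (x = 90 - 359 = -269)
c(K, o) = -4*K (c(K, o) = K*(-4) = -4*K)
-c(x, g(28, -14)) = -(-4)*(-269) = -1*1076 = -1076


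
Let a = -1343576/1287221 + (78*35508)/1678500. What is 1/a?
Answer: 4616667625/2798986878 ≈ 1.6494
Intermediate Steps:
a = 2798986878/4616667625 (a = -1343576*1/1287221 + 2769624*(1/1678500) = -103352/99017 + 76934/46625 = 2798986878/4616667625 ≈ 0.60628)
1/a = 1/(2798986878/4616667625) = 4616667625/2798986878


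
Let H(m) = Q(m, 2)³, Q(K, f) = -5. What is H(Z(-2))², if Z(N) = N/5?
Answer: 15625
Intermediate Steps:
Z(N) = N/5 (Z(N) = N*(⅕) = N/5)
H(m) = -125 (H(m) = (-5)³ = -125)
H(Z(-2))² = (-125)² = 15625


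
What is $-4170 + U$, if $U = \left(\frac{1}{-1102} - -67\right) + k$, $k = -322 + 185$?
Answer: $- \frac{4672481}{1102} \approx -4240.0$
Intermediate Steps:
$k = -137$
$U = - \frac{77141}{1102}$ ($U = \left(\frac{1}{-1102} - -67\right) - 137 = \left(- \frac{1}{1102} + \left(-5 + 72\right)\right) - 137 = \left(- \frac{1}{1102} + 67\right) - 137 = \frac{73833}{1102} - 137 = - \frac{77141}{1102} \approx -70.001$)
$-4170 + U = -4170 - \frac{77141}{1102} = - \frac{4672481}{1102}$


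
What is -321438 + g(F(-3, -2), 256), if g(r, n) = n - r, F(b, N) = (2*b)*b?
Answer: -321200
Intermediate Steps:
F(b, N) = 2*b²
-321438 + g(F(-3, -2), 256) = -321438 + (256 - 2*(-3)²) = -321438 + (256 - 2*9) = -321438 + (256 - 1*18) = -321438 + (256 - 18) = -321438 + 238 = -321200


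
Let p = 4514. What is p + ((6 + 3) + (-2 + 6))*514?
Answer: 11196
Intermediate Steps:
p + ((6 + 3) + (-2 + 6))*514 = 4514 + ((6 + 3) + (-2 + 6))*514 = 4514 + (9 + 4)*514 = 4514 + 13*514 = 4514 + 6682 = 11196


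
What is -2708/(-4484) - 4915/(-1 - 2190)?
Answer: 6993022/2456111 ≈ 2.8472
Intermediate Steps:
-2708/(-4484) - 4915/(-1 - 2190) = -2708*(-1/4484) - 4915/(-2191) = 677/1121 - 4915*(-1/2191) = 677/1121 + 4915/2191 = 6993022/2456111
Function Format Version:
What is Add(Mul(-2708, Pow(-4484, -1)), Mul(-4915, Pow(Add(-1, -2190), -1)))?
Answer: Rational(6993022, 2456111) ≈ 2.8472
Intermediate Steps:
Add(Mul(-2708, Pow(-4484, -1)), Mul(-4915, Pow(Add(-1, -2190), -1))) = Add(Mul(-2708, Rational(-1, 4484)), Mul(-4915, Pow(-2191, -1))) = Add(Rational(677, 1121), Mul(-4915, Rational(-1, 2191))) = Add(Rational(677, 1121), Rational(4915, 2191)) = Rational(6993022, 2456111)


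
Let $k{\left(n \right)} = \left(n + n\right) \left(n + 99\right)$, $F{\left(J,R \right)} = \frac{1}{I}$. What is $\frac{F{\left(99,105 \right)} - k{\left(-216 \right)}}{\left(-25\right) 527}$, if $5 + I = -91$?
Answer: $\frac{11417}{2976} \approx 3.8364$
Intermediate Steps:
$I = -96$ ($I = -5 - 91 = -96$)
$F{\left(J,R \right)} = - \frac{1}{96}$ ($F{\left(J,R \right)} = \frac{1}{-96} = - \frac{1}{96}$)
$k{\left(n \right)} = 2 n \left(99 + n\right)$
$\frac{F{\left(99,105 \right)} - k{\left(-216 \right)}}{\left(-25\right) 527} = \frac{- \frac{1}{96} - 2 \left(-216\right) \left(99 - 216\right)}{\left(-25\right) 527} = \frac{- \frac{1}{96} - 2 \left(-216\right) \left(-117\right)}{-13175} = \left(- \frac{1}{96} - 50544\right) \left(- \frac{1}{13175}\right) = \left(- \frac{4852225}{96}\right) \left(- \frac{1}{13175}\right) = \frac{11417}{2976}$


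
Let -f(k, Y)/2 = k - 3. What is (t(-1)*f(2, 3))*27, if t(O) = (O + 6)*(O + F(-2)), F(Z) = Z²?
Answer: 810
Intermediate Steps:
f(k, Y) = 6 - 2*k (f(k, Y) = -2*(k - 3) = -2*(-3 + k) = 6 - 2*k)
t(O) = (4 + O)*(6 + O) (t(O) = (O + 6)*(O + (-2)²) = (6 + O)*(O + 4) = (6 + O)*(4 + O) = (4 + O)*(6 + O))
(t(-1)*f(2, 3))*27 = ((24 + (-1)² + 10*(-1))*(6 - 2*2))*27 = ((24 + 1 - 10)*(6 - 4))*27 = (15*2)*27 = 30*27 = 810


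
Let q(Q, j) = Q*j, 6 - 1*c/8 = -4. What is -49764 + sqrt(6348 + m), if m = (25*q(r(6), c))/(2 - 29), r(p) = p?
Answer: -49764 + 2*sqrt(13283)/3 ≈ -49687.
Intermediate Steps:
c = 80 (c = 48 - 8*(-4) = 48 + 32 = 80)
m = -4000/9 (m = (25*(6*80))/(2 - 29) = (25*480)/(-27) = 12000*(-1/27) = -4000/9 ≈ -444.44)
-49764 + sqrt(6348 + m) = -49764 + sqrt(6348 - 4000/9) = -49764 + sqrt(53132/9) = -49764 + 2*sqrt(13283)/3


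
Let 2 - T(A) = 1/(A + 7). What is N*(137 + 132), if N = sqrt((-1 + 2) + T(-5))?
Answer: 269*sqrt(10)/2 ≈ 425.33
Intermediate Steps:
T(A) = 2 - 1/(7 + A) (T(A) = 2 - 1/(A + 7) = 2 - 1/(7 + A))
N = sqrt(10)/2 (N = sqrt((-1 + 2) + (13 + 2*(-5))/(7 - 5)) = sqrt(1 + (13 - 10)/2) = sqrt(1 + (1/2)*3) = sqrt(1 + 3/2) = sqrt(5/2) = sqrt(10)/2 ≈ 1.5811)
N*(137 + 132) = (sqrt(10)/2)*(137 + 132) = (sqrt(10)/2)*269 = 269*sqrt(10)/2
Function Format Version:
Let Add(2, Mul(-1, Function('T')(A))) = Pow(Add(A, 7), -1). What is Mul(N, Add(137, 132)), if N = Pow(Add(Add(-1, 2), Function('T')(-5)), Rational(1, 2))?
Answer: Mul(Rational(269, 2), Pow(10, Rational(1, 2))) ≈ 425.33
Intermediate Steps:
Function('T')(A) = Add(2, Mul(-1, Pow(Add(7, A), -1))) (Function('T')(A) = Add(2, Mul(-1, Pow(Add(A, 7), -1))) = Add(2, Mul(-1, Pow(Add(7, A), -1))))
N = Mul(Rational(1, 2), Pow(10, Rational(1, 2))) (N = Pow(Add(Add(-1, 2), Mul(Pow(Add(7, -5), -1), Add(13, Mul(2, -5)))), Rational(1, 2)) = Pow(Add(1, Mul(Pow(2, -1), Add(13, -10))), Rational(1, 2)) = Pow(Add(1, Mul(Rational(1, 2), 3)), Rational(1, 2)) = Pow(Add(1, Rational(3, 2)), Rational(1, 2)) = Pow(Rational(5, 2), Rational(1, 2)) = Mul(Rational(1, 2), Pow(10, Rational(1, 2))) ≈ 1.5811)
Mul(N, Add(137, 132)) = Mul(Mul(Rational(1, 2), Pow(10, Rational(1, 2))), Add(137, 132)) = Mul(Mul(Rational(1, 2), Pow(10, Rational(1, 2))), 269) = Mul(Rational(269, 2), Pow(10, Rational(1, 2)))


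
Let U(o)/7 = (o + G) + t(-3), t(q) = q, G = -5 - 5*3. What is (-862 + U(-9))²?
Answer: 1179396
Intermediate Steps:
G = -20 (G = -5 - 15 = -20)
U(o) = -161 + 7*o (U(o) = 7*((o - 20) - 3) = 7*((-20 + o) - 3) = 7*(-23 + o) = -161 + 7*o)
(-862 + U(-9))² = (-862 + (-161 + 7*(-9)))² = (-862 + (-161 - 63))² = (-862 - 224)² = (-1086)² = 1179396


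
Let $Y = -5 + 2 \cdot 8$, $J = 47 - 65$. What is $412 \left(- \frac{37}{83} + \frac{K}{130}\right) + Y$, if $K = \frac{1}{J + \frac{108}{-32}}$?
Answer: $- \frac{159425849}{922545} \approx -172.81$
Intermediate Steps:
$J = -18$
$K = - \frac{8}{171}$ ($K = \frac{1}{-18 + \frac{108}{-32}} = \frac{1}{-18 + 108 \left(- \frac{1}{32}\right)} = \frac{1}{-18 - \frac{27}{8}} = \frac{1}{- \frac{171}{8}} = - \frac{8}{171} \approx -0.046784$)
$Y = 11$ ($Y = -5 + 16 = 11$)
$412 \left(- \frac{37}{83} + \frac{K}{130}\right) + Y = 412 \left(- \frac{37}{83} - \frac{8}{171 \cdot 130}\right) + 11 = 412 \left(\left(-37\right) \frac{1}{83} - \frac{4}{11115}\right) + 11 = 412 \left(- \frac{37}{83} - \frac{4}{11115}\right) + 11 = 412 \left(- \frac{411587}{922545}\right) + 11 = - \frac{169573844}{922545} + 11 = - \frac{159425849}{922545}$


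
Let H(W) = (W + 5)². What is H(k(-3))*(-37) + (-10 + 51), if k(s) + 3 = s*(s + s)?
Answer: -14759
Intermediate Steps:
k(s) = -3 + 2*s² (k(s) = -3 + s*(s + s) = -3 + s*(2*s) = -3 + 2*s²)
H(W) = (5 + W)²
H(k(-3))*(-37) + (-10 + 51) = (5 + (-3 + 2*(-3)²))²*(-37) + (-10 + 51) = (5 + (-3 + 2*9))²*(-37) + 41 = (5 + (-3 + 18))²*(-37) + 41 = (5 + 15)²*(-37) + 41 = 20²*(-37) + 41 = 400*(-37) + 41 = -14800 + 41 = -14759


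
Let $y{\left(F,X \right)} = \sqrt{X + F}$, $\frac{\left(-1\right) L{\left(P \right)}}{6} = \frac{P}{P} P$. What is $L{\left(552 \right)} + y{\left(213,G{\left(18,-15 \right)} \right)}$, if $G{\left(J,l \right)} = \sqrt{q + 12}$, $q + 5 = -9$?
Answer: $-3312 + \sqrt{213 + i \sqrt{2}} \approx -3297.4 + 0.04845 i$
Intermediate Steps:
$L{\left(P \right)} = - 6 P$ ($L{\left(P \right)} = - 6 \frac{P}{P} P = - 6 \cdot 1 P = - 6 P$)
$q = -14$ ($q = -5 - 9 = -14$)
$G{\left(J,l \right)} = i \sqrt{2}$ ($G{\left(J,l \right)} = \sqrt{-14 + 12} = \sqrt{-2} = i \sqrt{2}$)
$y{\left(F,X \right)} = \sqrt{F + X}$
$L{\left(552 \right)} + y{\left(213,G{\left(18,-15 \right)} \right)} = \left(-6\right) 552 + \sqrt{213 + i \sqrt{2}} = -3312 + \sqrt{213 + i \sqrt{2}}$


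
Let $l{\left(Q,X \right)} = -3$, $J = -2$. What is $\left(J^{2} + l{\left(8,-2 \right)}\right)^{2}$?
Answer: $1$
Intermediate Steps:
$\left(J^{2} + l{\left(8,-2 \right)}\right)^{2} = \left(\left(-2\right)^{2} - 3\right)^{2} = \left(4 - 3\right)^{2} = 1^{2} = 1$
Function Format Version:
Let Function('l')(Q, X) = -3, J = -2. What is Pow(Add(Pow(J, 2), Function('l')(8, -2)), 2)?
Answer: 1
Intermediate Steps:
Pow(Add(Pow(J, 2), Function('l')(8, -2)), 2) = Pow(Add(Pow(-2, 2), -3), 2) = Pow(Add(4, -3), 2) = Pow(1, 2) = 1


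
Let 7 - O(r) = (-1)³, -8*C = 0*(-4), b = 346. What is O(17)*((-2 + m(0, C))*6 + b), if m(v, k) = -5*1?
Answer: 2432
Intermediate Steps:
C = 0 (C = -0*(-4) = -⅛*0 = 0)
O(r) = 8 (O(r) = 7 - 1*(-1)³ = 7 - 1*(-1) = 7 + 1 = 8)
m(v, k) = -5
O(17)*((-2 + m(0, C))*6 + b) = 8*((-2 - 5)*6 + 346) = 8*(-7*6 + 346) = 8*(-42 + 346) = 8*304 = 2432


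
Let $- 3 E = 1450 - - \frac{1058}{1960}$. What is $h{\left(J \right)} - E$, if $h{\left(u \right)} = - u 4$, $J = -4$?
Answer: $\frac{489523}{980} \approx 499.51$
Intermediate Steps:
$h{\left(u \right)} = - 4 u$
$E = - \frac{473843}{980}$ ($E = - \frac{1450 - - \frac{1058}{1960}}{3} = - \frac{1450 - \left(-1058\right) \frac{1}{1960}}{3} = - \frac{1450 - - \frac{529}{980}}{3} = - \frac{1450 + \frac{529}{980}}{3} = \left(- \frac{1}{3}\right) \frac{1421529}{980} = - \frac{473843}{980} \approx -483.51$)
$h{\left(J \right)} - E = \left(-4\right) \left(-4\right) - - \frac{473843}{980} = 16 + \frac{473843}{980} = \frac{489523}{980}$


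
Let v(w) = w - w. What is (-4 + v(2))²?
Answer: 16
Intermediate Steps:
v(w) = 0
(-4 + v(2))² = (-4 + 0)² = (-4)² = 16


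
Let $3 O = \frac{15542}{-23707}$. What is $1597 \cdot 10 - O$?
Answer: $\frac{1135817912}{71121} \approx 15970.0$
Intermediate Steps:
$O = - \frac{15542}{71121}$ ($O = \frac{15542 \frac{1}{-23707}}{3} = \frac{15542 \left(- \frac{1}{23707}\right)}{3} = \frac{1}{3} \left(- \frac{15542}{23707}\right) = - \frac{15542}{71121} \approx -0.21853$)
$1597 \cdot 10 - O = 1597 \cdot 10 - - \frac{15542}{71121} = 15970 + \frac{15542}{71121} = \frac{1135817912}{71121}$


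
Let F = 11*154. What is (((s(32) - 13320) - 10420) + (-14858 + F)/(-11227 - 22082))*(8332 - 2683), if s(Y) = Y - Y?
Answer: -496322706656/3701 ≈ -1.3411e+8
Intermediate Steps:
s(Y) = 0
F = 1694
(((s(32) - 13320) - 10420) + (-14858 + F)/(-11227 - 22082))*(8332 - 2683) = (((0 - 13320) - 10420) + (-14858 + 1694)/(-11227 - 22082))*(8332 - 2683) = ((-13320 - 10420) - 13164/(-33309))*5649 = (-23740 - 13164*(-1/33309))*5649 = (-23740 + 4388/11103)*5649 = -263580832/11103*5649 = -496322706656/3701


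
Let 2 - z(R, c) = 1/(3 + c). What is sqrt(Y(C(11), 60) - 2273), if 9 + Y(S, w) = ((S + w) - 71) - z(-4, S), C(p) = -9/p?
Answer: 5*I*sqrt(1599774)/132 ≈ 47.91*I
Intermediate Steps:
z(R, c) = 2 - 1/(3 + c)
Y(S, w) = -80 + S + w - (5 + 2*S)/(3 + S) (Y(S, w) = -9 + (((S + w) - 71) - (5 + 2*S)/(3 + S)) = -9 + ((-71 + S + w) - (5 + 2*S)/(3 + S)) = -9 + (-71 + S + w - (5 + 2*S)/(3 + S)) = -80 + S + w - (5 + 2*S)/(3 + S))
sqrt(Y(C(11), 60) - 2273) = sqrt((-5 - (-18)/11 + (3 - 9/11)*(-80 - 9/11 + 60))/(3 - 9/11) - 2273) = sqrt((-5 - (-18)/11 + (3 - 9*1/11)*(-80 - 9*1/11 + 60))/(3 - 9*1/11) - 2273) = sqrt((-5 - 2*(-9/11) + (3 - 9/11)*(-80 - 9/11 + 60))/(3 - 9/11) - 2273) = sqrt((-5 + 18/11 + (24/11)*(-229/11))/(24/11) - 2273) = sqrt(11*(-5 + 18/11 - 5496/121)/24 - 2273) = sqrt((11/24)*(-5903/121) - 2273) = sqrt(-5903/264 - 2273) = sqrt(-605975/264) = 5*I*sqrt(1599774)/132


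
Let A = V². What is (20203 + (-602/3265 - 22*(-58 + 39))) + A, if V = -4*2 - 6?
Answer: 67966903/3265 ≈ 20817.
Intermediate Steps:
V = -14 (V = -8 - 6 = -14)
A = 196 (A = (-14)² = 196)
(20203 + (-602/3265 - 22*(-58 + 39))) + A = (20203 + (-602/3265 - 22*(-58 + 39))) + 196 = (20203 + (-602*1/3265 - 22*(-19))) + 196 = (20203 + (-602/3265 - 1*(-418))) + 196 = (20203 + (-602/3265 + 418)) + 196 = (20203 + 1364168/3265) + 196 = 67326963/3265 + 196 = 67966903/3265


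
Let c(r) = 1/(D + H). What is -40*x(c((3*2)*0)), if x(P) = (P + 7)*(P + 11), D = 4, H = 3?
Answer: -156000/49 ≈ -3183.7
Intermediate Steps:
c(r) = ⅐ (c(r) = 1/(4 + 3) = 1/7 = ⅐)
x(P) = (7 + P)*(11 + P)
-40*x(c((3*2)*0)) = -40*(77 + (⅐)² + 18*(⅐)) = -40*(77 + 1/49 + 18/7) = -40*3900/49 = -156000/49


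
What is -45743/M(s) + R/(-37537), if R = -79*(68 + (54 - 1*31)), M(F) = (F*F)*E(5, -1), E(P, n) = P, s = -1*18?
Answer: -1705408811/60809940 ≈ -28.045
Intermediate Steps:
s = -18
M(F) = 5*F² (M(F) = (F*F)*5 = F²*5 = 5*F²)
R = -7189 (R = -79*(68 + (54 - 31)) = -79*(68 + 23) = -79*91 = -7189)
-45743/M(s) + R/(-37537) = -45743/(5*(-18)²) - 7189/(-37537) = -45743/(5*324) - 7189*(-1/37537) = -45743/1620 + 7189/37537 = -1705408811/60809940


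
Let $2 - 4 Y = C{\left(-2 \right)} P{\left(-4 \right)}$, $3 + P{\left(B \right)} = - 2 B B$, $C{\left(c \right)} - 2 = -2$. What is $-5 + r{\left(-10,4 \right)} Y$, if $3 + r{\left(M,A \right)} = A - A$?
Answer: $- \frac{13}{2} \approx -6.5$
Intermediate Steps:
$C{\left(c \right)} = 0$ ($C{\left(c \right)} = 2 - 2 = 0$)
$P{\left(B \right)} = -3 - 2 B^{2}$ ($P{\left(B \right)} = -3 + - 2 B B = -3 - 2 B^{2}$)
$r{\left(M,A \right)} = -3$ ($r{\left(M,A \right)} = -3 + \left(A - A\right) = -3 + 0 = -3$)
$Y = \frac{1}{2}$ ($Y = \frac{1}{2} - \frac{0 \left(-3 - 2 \left(-4\right)^{2}\right)}{4} = \frac{1}{2} - \frac{0 \left(-3 - 32\right)}{4} = \frac{1}{2} - \frac{0 \left(-35\right)}{4} = \frac{1}{2} - 0 = \frac{1}{2} + 0 = \frac{1}{2} \approx 0.5$)
$-5 + r{\left(-10,4 \right)} Y = -5 - \frac{3}{2} = - \frac{13}{2}$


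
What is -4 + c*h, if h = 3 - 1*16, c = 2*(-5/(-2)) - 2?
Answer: -43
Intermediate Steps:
c = 3 (c = 2*(-5*(-1/2)) - 2 = 2*(5/2) - 2 = 5 - 2 = 3)
h = -13 (h = 3 - 16 = -13)
-4 + c*h = -4 + 3*(-13) = -4 - 39 = -43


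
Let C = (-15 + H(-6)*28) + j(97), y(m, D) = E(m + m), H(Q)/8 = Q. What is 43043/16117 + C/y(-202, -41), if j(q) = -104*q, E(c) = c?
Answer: 201880671/6511268 ≈ 31.005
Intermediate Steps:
H(Q) = 8*Q
y(m, D) = 2*m (y(m, D) = m + m = 2*m)
C = -11447 (C = (-15 + (8*(-6))*28) - 104*97 = (-15 - 48*28) - 10088 = (-15 - 1344) - 10088 = -1359 - 10088 = -11447)
43043/16117 + C/y(-202, -41) = 43043/16117 - 11447/(2*(-202)) = 43043*(1/16117) - 11447/(-404) = 43043/16117 - 11447*(-1/404) = 43043/16117 + 11447/404 = 201880671/6511268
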